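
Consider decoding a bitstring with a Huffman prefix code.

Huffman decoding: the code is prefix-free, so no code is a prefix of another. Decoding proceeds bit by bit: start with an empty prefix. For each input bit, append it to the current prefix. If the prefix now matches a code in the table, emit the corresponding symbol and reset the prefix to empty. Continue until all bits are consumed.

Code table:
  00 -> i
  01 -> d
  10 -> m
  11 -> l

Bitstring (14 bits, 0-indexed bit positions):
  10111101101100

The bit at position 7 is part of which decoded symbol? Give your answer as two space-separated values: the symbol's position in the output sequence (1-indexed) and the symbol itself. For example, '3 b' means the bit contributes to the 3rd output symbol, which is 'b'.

Answer: 4 d

Derivation:
Bit 0: prefix='1' (no match yet)
Bit 1: prefix='10' -> emit 'm', reset
Bit 2: prefix='1' (no match yet)
Bit 3: prefix='11' -> emit 'l', reset
Bit 4: prefix='1' (no match yet)
Bit 5: prefix='11' -> emit 'l', reset
Bit 6: prefix='0' (no match yet)
Bit 7: prefix='01' -> emit 'd', reset
Bit 8: prefix='1' (no match yet)
Bit 9: prefix='10' -> emit 'm', reset
Bit 10: prefix='1' (no match yet)
Bit 11: prefix='11' -> emit 'l', reset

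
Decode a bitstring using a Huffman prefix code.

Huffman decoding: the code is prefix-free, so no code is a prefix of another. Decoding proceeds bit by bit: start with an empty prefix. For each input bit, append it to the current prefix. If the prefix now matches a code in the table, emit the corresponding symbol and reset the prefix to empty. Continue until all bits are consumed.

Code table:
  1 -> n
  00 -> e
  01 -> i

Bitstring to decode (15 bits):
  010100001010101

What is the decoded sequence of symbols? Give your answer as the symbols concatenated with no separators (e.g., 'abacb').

Bit 0: prefix='0' (no match yet)
Bit 1: prefix='01' -> emit 'i', reset
Bit 2: prefix='0' (no match yet)
Bit 3: prefix='01' -> emit 'i', reset
Bit 4: prefix='0' (no match yet)
Bit 5: prefix='00' -> emit 'e', reset
Bit 6: prefix='0' (no match yet)
Bit 7: prefix='00' -> emit 'e', reset
Bit 8: prefix='1' -> emit 'n', reset
Bit 9: prefix='0' (no match yet)
Bit 10: prefix='01' -> emit 'i', reset
Bit 11: prefix='0' (no match yet)
Bit 12: prefix='01' -> emit 'i', reset
Bit 13: prefix='0' (no match yet)
Bit 14: prefix='01' -> emit 'i', reset

Answer: iieeniii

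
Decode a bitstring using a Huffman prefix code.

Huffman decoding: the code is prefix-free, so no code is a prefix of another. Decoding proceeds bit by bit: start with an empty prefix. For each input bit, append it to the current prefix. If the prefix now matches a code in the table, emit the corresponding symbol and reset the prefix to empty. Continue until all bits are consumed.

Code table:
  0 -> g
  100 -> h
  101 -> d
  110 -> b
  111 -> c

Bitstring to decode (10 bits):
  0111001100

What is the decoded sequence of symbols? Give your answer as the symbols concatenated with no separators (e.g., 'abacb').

Answer: gcggbg

Derivation:
Bit 0: prefix='0' -> emit 'g', reset
Bit 1: prefix='1' (no match yet)
Bit 2: prefix='11' (no match yet)
Bit 3: prefix='111' -> emit 'c', reset
Bit 4: prefix='0' -> emit 'g', reset
Bit 5: prefix='0' -> emit 'g', reset
Bit 6: prefix='1' (no match yet)
Bit 7: prefix='11' (no match yet)
Bit 8: prefix='110' -> emit 'b', reset
Bit 9: prefix='0' -> emit 'g', reset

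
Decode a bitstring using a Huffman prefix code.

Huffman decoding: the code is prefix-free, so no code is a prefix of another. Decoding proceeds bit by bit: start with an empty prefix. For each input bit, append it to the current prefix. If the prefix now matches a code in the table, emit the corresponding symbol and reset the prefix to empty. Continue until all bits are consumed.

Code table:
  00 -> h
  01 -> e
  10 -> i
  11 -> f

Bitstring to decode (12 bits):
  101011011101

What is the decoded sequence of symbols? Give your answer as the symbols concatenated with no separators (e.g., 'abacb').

Bit 0: prefix='1' (no match yet)
Bit 1: prefix='10' -> emit 'i', reset
Bit 2: prefix='1' (no match yet)
Bit 3: prefix='10' -> emit 'i', reset
Bit 4: prefix='1' (no match yet)
Bit 5: prefix='11' -> emit 'f', reset
Bit 6: prefix='0' (no match yet)
Bit 7: prefix='01' -> emit 'e', reset
Bit 8: prefix='1' (no match yet)
Bit 9: prefix='11' -> emit 'f', reset
Bit 10: prefix='0' (no match yet)
Bit 11: prefix='01' -> emit 'e', reset

Answer: iifefe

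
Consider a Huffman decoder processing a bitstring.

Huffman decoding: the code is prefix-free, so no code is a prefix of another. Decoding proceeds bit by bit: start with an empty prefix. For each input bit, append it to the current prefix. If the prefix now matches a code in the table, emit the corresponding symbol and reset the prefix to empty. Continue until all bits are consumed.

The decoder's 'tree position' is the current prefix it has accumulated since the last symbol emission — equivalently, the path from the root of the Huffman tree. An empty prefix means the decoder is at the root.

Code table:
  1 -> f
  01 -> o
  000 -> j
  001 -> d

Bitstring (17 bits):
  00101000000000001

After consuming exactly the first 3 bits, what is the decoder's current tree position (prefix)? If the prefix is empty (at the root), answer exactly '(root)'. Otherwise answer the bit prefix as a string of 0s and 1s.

Answer: (root)

Derivation:
Bit 0: prefix='0' (no match yet)
Bit 1: prefix='00' (no match yet)
Bit 2: prefix='001' -> emit 'd', reset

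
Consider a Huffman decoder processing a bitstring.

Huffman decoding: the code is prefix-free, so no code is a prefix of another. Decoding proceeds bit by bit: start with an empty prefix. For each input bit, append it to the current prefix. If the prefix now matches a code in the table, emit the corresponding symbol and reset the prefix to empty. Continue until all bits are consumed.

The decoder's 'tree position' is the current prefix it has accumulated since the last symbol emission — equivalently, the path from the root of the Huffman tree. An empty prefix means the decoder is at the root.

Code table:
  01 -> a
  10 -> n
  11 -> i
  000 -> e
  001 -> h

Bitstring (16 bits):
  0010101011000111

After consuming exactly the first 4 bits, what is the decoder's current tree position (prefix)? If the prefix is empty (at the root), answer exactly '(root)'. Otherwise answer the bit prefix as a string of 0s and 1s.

Answer: 0

Derivation:
Bit 0: prefix='0' (no match yet)
Bit 1: prefix='00' (no match yet)
Bit 2: prefix='001' -> emit 'h', reset
Bit 3: prefix='0' (no match yet)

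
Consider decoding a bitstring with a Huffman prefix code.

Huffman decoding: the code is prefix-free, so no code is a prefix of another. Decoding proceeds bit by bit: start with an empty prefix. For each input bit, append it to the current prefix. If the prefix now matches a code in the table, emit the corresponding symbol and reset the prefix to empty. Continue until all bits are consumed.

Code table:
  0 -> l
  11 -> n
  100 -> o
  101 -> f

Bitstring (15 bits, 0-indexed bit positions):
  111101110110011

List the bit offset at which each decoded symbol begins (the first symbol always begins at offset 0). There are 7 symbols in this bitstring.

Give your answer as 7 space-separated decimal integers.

Answer: 0 2 4 5 7 10 13

Derivation:
Bit 0: prefix='1' (no match yet)
Bit 1: prefix='11' -> emit 'n', reset
Bit 2: prefix='1' (no match yet)
Bit 3: prefix='11' -> emit 'n', reset
Bit 4: prefix='0' -> emit 'l', reset
Bit 5: prefix='1' (no match yet)
Bit 6: prefix='11' -> emit 'n', reset
Bit 7: prefix='1' (no match yet)
Bit 8: prefix='10' (no match yet)
Bit 9: prefix='101' -> emit 'f', reset
Bit 10: prefix='1' (no match yet)
Bit 11: prefix='10' (no match yet)
Bit 12: prefix='100' -> emit 'o', reset
Bit 13: prefix='1' (no match yet)
Bit 14: prefix='11' -> emit 'n', reset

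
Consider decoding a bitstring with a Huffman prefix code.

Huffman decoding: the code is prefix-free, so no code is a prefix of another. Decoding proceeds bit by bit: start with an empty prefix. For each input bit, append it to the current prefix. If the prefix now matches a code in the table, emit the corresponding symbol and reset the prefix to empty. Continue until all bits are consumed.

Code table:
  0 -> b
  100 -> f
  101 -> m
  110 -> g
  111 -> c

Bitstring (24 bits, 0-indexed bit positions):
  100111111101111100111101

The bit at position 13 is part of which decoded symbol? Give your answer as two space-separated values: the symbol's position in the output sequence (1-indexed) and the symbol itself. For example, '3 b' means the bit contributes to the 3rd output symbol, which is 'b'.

Answer: 5 c

Derivation:
Bit 0: prefix='1' (no match yet)
Bit 1: prefix='10' (no match yet)
Bit 2: prefix='100' -> emit 'f', reset
Bit 3: prefix='1' (no match yet)
Bit 4: prefix='11' (no match yet)
Bit 5: prefix='111' -> emit 'c', reset
Bit 6: prefix='1' (no match yet)
Bit 7: prefix='11' (no match yet)
Bit 8: prefix='111' -> emit 'c', reset
Bit 9: prefix='1' (no match yet)
Bit 10: prefix='10' (no match yet)
Bit 11: prefix='101' -> emit 'm', reset
Bit 12: prefix='1' (no match yet)
Bit 13: prefix='11' (no match yet)
Bit 14: prefix='111' -> emit 'c', reset
Bit 15: prefix='1' (no match yet)
Bit 16: prefix='10' (no match yet)
Bit 17: prefix='100' -> emit 'f', reset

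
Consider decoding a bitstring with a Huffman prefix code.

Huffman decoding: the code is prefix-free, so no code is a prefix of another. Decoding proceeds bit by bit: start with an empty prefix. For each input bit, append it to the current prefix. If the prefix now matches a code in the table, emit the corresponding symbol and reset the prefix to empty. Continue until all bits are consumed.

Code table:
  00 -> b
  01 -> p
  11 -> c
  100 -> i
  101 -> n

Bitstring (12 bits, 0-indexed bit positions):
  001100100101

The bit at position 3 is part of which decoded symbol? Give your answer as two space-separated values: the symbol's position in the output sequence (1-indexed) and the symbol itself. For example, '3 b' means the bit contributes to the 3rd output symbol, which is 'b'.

Answer: 2 c

Derivation:
Bit 0: prefix='0' (no match yet)
Bit 1: prefix='00' -> emit 'b', reset
Bit 2: prefix='1' (no match yet)
Bit 3: prefix='11' -> emit 'c', reset
Bit 4: prefix='0' (no match yet)
Bit 5: prefix='00' -> emit 'b', reset
Bit 6: prefix='1' (no match yet)
Bit 7: prefix='10' (no match yet)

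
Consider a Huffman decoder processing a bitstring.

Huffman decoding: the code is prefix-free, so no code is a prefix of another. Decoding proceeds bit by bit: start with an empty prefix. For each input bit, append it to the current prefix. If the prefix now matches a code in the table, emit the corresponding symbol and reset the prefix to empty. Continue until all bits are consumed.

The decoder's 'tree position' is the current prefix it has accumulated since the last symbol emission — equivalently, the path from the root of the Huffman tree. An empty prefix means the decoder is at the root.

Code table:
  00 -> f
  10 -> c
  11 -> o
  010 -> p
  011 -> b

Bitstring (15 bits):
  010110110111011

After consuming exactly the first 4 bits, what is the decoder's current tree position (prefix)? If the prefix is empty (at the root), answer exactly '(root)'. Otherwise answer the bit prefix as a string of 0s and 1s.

Answer: 1

Derivation:
Bit 0: prefix='0' (no match yet)
Bit 1: prefix='01' (no match yet)
Bit 2: prefix='010' -> emit 'p', reset
Bit 3: prefix='1' (no match yet)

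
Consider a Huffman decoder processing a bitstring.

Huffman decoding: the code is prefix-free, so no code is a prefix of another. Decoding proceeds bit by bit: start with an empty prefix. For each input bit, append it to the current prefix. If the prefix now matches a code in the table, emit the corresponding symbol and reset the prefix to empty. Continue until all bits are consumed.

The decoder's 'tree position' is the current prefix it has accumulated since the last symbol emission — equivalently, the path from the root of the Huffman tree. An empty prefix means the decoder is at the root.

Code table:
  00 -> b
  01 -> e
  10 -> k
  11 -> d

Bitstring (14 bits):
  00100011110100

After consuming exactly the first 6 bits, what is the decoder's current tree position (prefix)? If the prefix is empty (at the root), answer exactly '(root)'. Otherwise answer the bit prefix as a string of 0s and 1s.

Bit 0: prefix='0' (no match yet)
Bit 1: prefix='00' -> emit 'b', reset
Bit 2: prefix='1' (no match yet)
Bit 3: prefix='10' -> emit 'k', reset
Bit 4: prefix='0' (no match yet)
Bit 5: prefix='00' -> emit 'b', reset

Answer: (root)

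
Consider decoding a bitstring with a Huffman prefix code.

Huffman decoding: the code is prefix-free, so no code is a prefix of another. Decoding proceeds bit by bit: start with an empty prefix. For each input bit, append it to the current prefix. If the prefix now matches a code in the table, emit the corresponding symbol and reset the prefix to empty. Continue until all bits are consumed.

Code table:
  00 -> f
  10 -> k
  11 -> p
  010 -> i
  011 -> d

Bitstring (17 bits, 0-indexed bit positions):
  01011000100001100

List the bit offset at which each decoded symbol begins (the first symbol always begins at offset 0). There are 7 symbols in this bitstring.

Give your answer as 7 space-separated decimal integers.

Answer: 0 3 5 7 10 12 15

Derivation:
Bit 0: prefix='0' (no match yet)
Bit 1: prefix='01' (no match yet)
Bit 2: prefix='010' -> emit 'i', reset
Bit 3: prefix='1' (no match yet)
Bit 4: prefix='11' -> emit 'p', reset
Bit 5: prefix='0' (no match yet)
Bit 6: prefix='00' -> emit 'f', reset
Bit 7: prefix='0' (no match yet)
Bit 8: prefix='01' (no match yet)
Bit 9: prefix='010' -> emit 'i', reset
Bit 10: prefix='0' (no match yet)
Bit 11: prefix='00' -> emit 'f', reset
Bit 12: prefix='0' (no match yet)
Bit 13: prefix='01' (no match yet)
Bit 14: prefix='011' -> emit 'd', reset
Bit 15: prefix='0' (no match yet)
Bit 16: prefix='00' -> emit 'f', reset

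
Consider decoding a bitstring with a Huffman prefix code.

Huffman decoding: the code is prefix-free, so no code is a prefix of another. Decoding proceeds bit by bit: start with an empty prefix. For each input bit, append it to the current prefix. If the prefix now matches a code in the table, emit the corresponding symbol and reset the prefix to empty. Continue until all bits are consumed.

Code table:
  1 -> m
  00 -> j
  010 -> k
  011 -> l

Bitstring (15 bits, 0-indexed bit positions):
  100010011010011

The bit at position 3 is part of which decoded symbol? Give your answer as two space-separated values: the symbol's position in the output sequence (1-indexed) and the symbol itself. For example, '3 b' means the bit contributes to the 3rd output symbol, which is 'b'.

Bit 0: prefix='1' -> emit 'm', reset
Bit 1: prefix='0' (no match yet)
Bit 2: prefix='00' -> emit 'j', reset
Bit 3: prefix='0' (no match yet)
Bit 4: prefix='01' (no match yet)
Bit 5: prefix='010' -> emit 'k', reset
Bit 6: prefix='0' (no match yet)
Bit 7: prefix='01' (no match yet)

Answer: 3 k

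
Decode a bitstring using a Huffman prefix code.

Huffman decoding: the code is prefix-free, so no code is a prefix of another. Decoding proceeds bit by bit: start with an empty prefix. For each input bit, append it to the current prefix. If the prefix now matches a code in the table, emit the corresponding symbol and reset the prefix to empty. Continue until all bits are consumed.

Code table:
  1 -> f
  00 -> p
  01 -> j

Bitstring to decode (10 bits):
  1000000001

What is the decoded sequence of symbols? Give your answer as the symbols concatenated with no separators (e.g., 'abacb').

Answer: fppppf

Derivation:
Bit 0: prefix='1' -> emit 'f', reset
Bit 1: prefix='0' (no match yet)
Bit 2: prefix='00' -> emit 'p', reset
Bit 3: prefix='0' (no match yet)
Bit 4: prefix='00' -> emit 'p', reset
Bit 5: prefix='0' (no match yet)
Bit 6: prefix='00' -> emit 'p', reset
Bit 7: prefix='0' (no match yet)
Bit 8: prefix='00' -> emit 'p', reset
Bit 9: prefix='1' -> emit 'f', reset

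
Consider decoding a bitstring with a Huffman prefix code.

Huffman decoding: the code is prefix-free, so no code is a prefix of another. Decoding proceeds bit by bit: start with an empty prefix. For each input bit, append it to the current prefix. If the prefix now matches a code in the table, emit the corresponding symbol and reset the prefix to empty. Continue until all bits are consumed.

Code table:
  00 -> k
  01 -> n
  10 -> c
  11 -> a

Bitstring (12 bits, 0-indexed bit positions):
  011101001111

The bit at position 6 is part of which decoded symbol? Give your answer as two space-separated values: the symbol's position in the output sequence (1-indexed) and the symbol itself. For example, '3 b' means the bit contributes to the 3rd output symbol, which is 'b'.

Bit 0: prefix='0' (no match yet)
Bit 1: prefix='01' -> emit 'n', reset
Bit 2: prefix='1' (no match yet)
Bit 3: prefix='11' -> emit 'a', reset
Bit 4: prefix='0' (no match yet)
Bit 5: prefix='01' -> emit 'n', reset
Bit 6: prefix='0' (no match yet)
Bit 7: prefix='00' -> emit 'k', reset
Bit 8: prefix='1' (no match yet)
Bit 9: prefix='11' -> emit 'a', reset
Bit 10: prefix='1' (no match yet)

Answer: 4 k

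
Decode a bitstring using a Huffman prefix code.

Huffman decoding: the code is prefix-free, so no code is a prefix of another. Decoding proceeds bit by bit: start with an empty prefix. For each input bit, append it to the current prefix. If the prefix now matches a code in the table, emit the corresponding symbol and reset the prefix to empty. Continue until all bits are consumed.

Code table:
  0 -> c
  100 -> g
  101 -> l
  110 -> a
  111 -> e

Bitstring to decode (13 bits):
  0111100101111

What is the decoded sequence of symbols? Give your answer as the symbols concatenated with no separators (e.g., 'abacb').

Answer: cegle

Derivation:
Bit 0: prefix='0' -> emit 'c', reset
Bit 1: prefix='1' (no match yet)
Bit 2: prefix='11' (no match yet)
Bit 3: prefix='111' -> emit 'e', reset
Bit 4: prefix='1' (no match yet)
Bit 5: prefix='10' (no match yet)
Bit 6: prefix='100' -> emit 'g', reset
Bit 7: prefix='1' (no match yet)
Bit 8: prefix='10' (no match yet)
Bit 9: prefix='101' -> emit 'l', reset
Bit 10: prefix='1' (no match yet)
Bit 11: prefix='11' (no match yet)
Bit 12: prefix='111' -> emit 'e', reset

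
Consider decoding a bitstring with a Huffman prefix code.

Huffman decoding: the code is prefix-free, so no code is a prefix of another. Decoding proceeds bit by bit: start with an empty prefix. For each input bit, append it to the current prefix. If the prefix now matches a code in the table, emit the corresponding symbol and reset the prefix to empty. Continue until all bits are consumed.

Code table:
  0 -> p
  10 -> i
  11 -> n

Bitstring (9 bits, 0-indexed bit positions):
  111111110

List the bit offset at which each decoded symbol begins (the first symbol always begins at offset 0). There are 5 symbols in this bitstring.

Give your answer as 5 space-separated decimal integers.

Bit 0: prefix='1' (no match yet)
Bit 1: prefix='11' -> emit 'n', reset
Bit 2: prefix='1' (no match yet)
Bit 3: prefix='11' -> emit 'n', reset
Bit 4: prefix='1' (no match yet)
Bit 5: prefix='11' -> emit 'n', reset
Bit 6: prefix='1' (no match yet)
Bit 7: prefix='11' -> emit 'n', reset
Bit 8: prefix='0' -> emit 'p', reset

Answer: 0 2 4 6 8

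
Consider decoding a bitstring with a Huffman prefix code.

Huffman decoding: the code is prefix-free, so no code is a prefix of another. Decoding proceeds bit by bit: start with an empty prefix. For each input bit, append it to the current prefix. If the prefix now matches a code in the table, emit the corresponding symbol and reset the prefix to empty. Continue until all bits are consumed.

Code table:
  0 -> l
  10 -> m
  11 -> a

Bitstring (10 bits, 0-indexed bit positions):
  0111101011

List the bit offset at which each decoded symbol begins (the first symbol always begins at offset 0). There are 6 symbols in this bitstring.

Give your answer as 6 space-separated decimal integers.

Bit 0: prefix='0' -> emit 'l', reset
Bit 1: prefix='1' (no match yet)
Bit 2: prefix='11' -> emit 'a', reset
Bit 3: prefix='1' (no match yet)
Bit 4: prefix='11' -> emit 'a', reset
Bit 5: prefix='0' -> emit 'l', reset
Bit 6: prefix='1' (no match yet)
Bit 7: prefix='10' -> emit 'm', reset
Bit 8: prefix='1' (no match yet)
Bit 9: prefix='11' -> emit 'a', reset

Answer: 0 1 3 5 6 8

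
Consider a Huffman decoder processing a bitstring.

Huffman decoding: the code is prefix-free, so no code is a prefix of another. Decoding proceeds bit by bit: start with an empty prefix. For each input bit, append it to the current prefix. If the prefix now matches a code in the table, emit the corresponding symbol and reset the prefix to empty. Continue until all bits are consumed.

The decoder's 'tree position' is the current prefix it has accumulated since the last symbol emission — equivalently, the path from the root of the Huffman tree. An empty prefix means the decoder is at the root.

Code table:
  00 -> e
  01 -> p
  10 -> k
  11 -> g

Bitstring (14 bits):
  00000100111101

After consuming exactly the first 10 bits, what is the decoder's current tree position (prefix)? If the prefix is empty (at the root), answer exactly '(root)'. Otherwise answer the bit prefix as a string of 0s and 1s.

Bit 0: prefix='0' (no match yet)
Bit 1: prefix='00' -> emit 'e', reset
Bit 2: prefix='0' (no match yet)
Bit 3: prefix='00' -> emit 'e', reset
Bit 4: prefix='0' (no match yet)
Bit 5: prefix='01' -> emit 'p', reset
Bit 6: prefix='0' (no match yet)
Bit 7: prefix='00' -> emit 'e', reset
Bit 8: prefix='1' (no match yet)
Bit 9: prefix='11' -> emit 'g', reset

Answer: (root)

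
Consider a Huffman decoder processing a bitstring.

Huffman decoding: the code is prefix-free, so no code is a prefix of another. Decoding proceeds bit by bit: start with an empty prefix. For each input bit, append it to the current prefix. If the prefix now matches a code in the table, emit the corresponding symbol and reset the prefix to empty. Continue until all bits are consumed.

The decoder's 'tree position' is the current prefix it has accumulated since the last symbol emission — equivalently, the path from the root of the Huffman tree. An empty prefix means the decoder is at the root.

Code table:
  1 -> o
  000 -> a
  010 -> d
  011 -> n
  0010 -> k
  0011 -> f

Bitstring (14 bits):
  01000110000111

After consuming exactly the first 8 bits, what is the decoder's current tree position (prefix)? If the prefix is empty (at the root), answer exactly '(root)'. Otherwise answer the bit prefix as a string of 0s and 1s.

Bit 0: prefix='0' (no match yet)
Bit 1: prefix='01' (no match yet)
Bit 2: prefix='010' -> emit 'd', reset
Bit 3: prefix='0' (no match yet)
Bit 4: prefix='00' (no match yet)
Bit 5: prefix='001' (no match yet)
Bit 6: prefix='0011' -> emit 'f', reset
Bit 7: prefix='0' (no match yet)

Answer: 0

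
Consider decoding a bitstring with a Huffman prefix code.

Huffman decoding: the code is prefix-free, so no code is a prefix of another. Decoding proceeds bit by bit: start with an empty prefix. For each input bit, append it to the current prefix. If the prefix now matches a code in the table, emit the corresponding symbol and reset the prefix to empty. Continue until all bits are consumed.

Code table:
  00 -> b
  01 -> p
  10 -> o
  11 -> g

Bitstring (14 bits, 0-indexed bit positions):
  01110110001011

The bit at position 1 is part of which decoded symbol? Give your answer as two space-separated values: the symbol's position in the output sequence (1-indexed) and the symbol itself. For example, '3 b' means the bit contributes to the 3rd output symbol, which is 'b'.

Bit 0: prefix='0' (no match yet)
Bit 1: prefix='01' -> emit 'p', reset
Bit 2: prefix='1' (no match yet)
Bit 3: prefix='11' -> emit 'g', reset
Bit 4: prefix='0' (no match yet)
Bit 5: prefix='01' -> emit 'p', reset

Answer: 1 p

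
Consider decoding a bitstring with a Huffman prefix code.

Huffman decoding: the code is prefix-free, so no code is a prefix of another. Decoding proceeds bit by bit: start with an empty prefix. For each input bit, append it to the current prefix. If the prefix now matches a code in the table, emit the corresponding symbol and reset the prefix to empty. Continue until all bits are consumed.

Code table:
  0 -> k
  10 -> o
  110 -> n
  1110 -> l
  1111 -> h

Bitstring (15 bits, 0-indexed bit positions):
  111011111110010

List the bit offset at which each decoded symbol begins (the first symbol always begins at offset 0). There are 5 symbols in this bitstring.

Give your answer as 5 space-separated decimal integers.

Bit 0: prefix='1' (no match yet)
Bit 1: prefix='11' (no match yet)
Bit 2: prefix='111' (no match yet)
Bit 3: prefix='1110' -> emit 'l', reset
Bit 4: prefix='1' (no match yet)
Bit 5: prefix='11' (no match yet)
Bit 6: prefix='111' (no match yet)
Bit 7: prefix='1111' -> emit 'h', reset
Bit 8: prefix='1' (no match yet)
Bit 9: prefix='11' (no match yet)
Bit 10: prefix='111' (no match yet)
Bit 11: prefix='1110' -> emit 'l', reset
Bit 12: prefix='0' -> emit 'k', reset
Bit 13: prefix='1' (no match yet)
Bit 14: prefix='10' -> emit 'o', reset

Answer: 0 4 8 12 13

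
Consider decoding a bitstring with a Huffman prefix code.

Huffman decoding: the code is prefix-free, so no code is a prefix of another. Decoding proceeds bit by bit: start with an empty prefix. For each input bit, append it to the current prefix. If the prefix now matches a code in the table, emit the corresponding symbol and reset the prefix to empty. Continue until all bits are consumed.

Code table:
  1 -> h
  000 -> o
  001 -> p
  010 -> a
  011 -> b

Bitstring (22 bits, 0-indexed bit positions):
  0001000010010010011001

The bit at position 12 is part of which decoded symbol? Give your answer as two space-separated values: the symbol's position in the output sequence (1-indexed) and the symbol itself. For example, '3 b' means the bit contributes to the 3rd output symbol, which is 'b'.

Answer: 5 a

Derivation:
Bit 0: prefix='0' (no match yet)
Bit 1: prefix='00' (no match yet)
Bit 2: prefix='000' -> emit 'o', reset
Bit 3: prefix='1' -> emit 'h', reset
Bit 4: prefix='0' (no match yet)
Bit 5: prefix='00' (no match yet)
Bit 6: prefix='000' -> emit 'o', reset
Bit 7: prefix='0' (no match yet)
Bit 8: prefix='01' (no match yet)
Bit 9: prefix='010' -> emit 'a', reset
Bit 10: prefix='0' (no match yet)
Bit 11: prefix='01' (no match yet)
Bit 12: prefix='010' -> emit 'a', reset
Bit 13: prefix='0' (no match yet)
Bit 14: prefix='01' (no match yet)
Bit 15: prefix='010' -> emit 'a', reset
Bit 16: prefix='0' (no match yet)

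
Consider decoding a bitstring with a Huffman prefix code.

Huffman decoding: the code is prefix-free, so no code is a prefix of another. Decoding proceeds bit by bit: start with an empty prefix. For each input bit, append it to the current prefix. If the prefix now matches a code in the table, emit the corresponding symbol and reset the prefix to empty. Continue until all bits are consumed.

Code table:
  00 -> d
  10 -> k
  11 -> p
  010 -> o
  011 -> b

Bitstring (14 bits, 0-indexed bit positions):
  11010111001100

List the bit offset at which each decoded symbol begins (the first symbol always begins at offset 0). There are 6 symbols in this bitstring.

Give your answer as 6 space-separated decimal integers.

Answer: 0 2 5 7 9 12

Derivation:
Bit 0: prefix='1' (no match yet)
Bit 1: prefix='11' -> emit 'p', reset
Bit 2: prefix='0' (no match yet)
Bit 3: prefix='01' (no match yet)
Bit 4: prefix='010' -> emit 'o', reset
Bit 5: prefix='1' (no match yet)
Bit 6: prefix='11' -> emit 'p', reset
Bit 7: prefix='1' (no match yet)
Bit 8: prefix='10' -> emit 'k', reset
Bit 9: prefix='0' (no match yet)
Bit 10: prefix='01' (no match yet)
Bit 11: prefix='011' -> emit 'b', reset
Bit 12: prefix='0' (no match yet)
Bit 13: prefix='00' -> emit 'd', reset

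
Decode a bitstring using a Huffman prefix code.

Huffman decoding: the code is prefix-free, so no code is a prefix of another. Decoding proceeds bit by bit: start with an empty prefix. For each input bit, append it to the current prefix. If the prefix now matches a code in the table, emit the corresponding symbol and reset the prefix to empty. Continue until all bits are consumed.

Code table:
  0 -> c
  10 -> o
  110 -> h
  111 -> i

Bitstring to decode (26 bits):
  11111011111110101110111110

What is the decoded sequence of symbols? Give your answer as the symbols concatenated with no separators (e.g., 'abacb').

Answer: ihiiooicih

Derivation:
Bit 0: prefix='1' (no match yet)
Bit 1: prefix='11' (no match yet)
Bit 2: prefix='111' -> emit 'i', reset
Bit 3: prefix='1' (no match yet)
Bit 4: prefix='11' (no match yet)
Bit 5: prefix='110' -> emit 'h', reset
Bit 6: prefix='1' (no match yet)
Bit 7: prefix='11' (no match yet)
Bit 8: prefix='111' -> emit 'i', reset
Bit 9: prefix='1' (no match yet)
Bit 10: prefix='11' (no match yet)
Bit 11: prefix='111' -> emit 'i', reset
Bit 12: prefix='1' (no match yet)
Bit 13: prefix='10' -> emit 'o', reset
Bit 14: prefix='1' (no match yet)
Bit 15: prefix='10' -> emit 'o', reset
Bit 16: prefix='1' (no match yet)
Bit 17: prefix='11' (no match yet)
Bit 18: prefix='111' -> emit 'i', reset
Bit 19: prefix='0' -> emit 'c', reset
Bit 20: prefix='1' (no match yet)
Bit 21: prefix='11' (no match yet)
Bit 22: prefix='111' -> emit 'i', reset
Bit 23: prefix='1' (no match yet)
Bit 24: prefix='11' (no match yet)
Bit 25: prefix='110' -> emit 'h', reset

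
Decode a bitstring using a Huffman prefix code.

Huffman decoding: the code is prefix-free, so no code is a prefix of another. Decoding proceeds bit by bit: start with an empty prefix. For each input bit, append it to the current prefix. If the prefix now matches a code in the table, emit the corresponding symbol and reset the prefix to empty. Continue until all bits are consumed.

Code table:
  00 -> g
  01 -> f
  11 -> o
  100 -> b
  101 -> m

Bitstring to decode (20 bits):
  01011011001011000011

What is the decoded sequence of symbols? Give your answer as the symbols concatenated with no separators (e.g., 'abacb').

Bit 0: prefix='0' (no match yet)
Bit 1: prefix='01' -> emit 'f', reset
Bit 2: prefix='0' (no match yet)
Bit 3: prefix='01' -> emit 'f', reset
Bit 4: prefix='1' (no match yet)
Bit 5: prefix='10' (no match yet)
Bit 6: prefix='101' -> emit 'm', reset
Bit 7: prefix='1' (no match yet)
Bit 8: prefix='10' (no match yet)
Bit 9: prefix='100' -> emit 'b', reset
Bit 10: prefix='1' (no match yet)
Bit 11: prefix='10' (no match yet)
Bit 12: prefix='101' -> emit 'm', reset
Bit 13: prefix='1' (no match yet)
Bit 14: prefix='10' (no match yet)
Bit 15: prefix='100' -> emit 'b', reset
Bit 16: prefix='0' (no match yet)
Bit 17: prefix='00' -> emit 'g', reset
Bit 18: prefix='1' (no match yet)
Bit 19: prefix='11' -> emit 'o', reset

Answer: ffmbmbgo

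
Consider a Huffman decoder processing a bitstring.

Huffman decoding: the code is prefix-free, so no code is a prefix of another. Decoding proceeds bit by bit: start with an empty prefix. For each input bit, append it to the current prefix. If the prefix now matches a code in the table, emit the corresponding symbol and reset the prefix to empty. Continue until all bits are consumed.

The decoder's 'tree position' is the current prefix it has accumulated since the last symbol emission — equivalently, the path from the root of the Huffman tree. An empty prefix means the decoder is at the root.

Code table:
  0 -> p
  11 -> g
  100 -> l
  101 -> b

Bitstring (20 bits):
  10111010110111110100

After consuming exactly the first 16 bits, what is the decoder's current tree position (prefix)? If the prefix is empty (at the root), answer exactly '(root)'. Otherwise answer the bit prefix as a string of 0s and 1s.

Bit 0: prefix='1' (no match yet)
Bit 1: prefix='10' (no match yet)
Bit 2: prefix='101' -> emit 'b', reset
Bit 3: prefix='1' (no match yet)
Bit 4: prefix='11' -> emit 'g', reset
Bit 5: prefix='0' -> emit 'p', reset
Bit 6: prefix='1' (no match yet)
Bit 7: prefix='10' (no match yet)
Bit 8: prefix='101' -> emit 'b', reset
Bit 9: prefix='1' (no match yet)
Bit 10: prefix='10' (no match yet)
Bit 11: prefix='101' -> emit 'b', reset
Bit 12: prefix='1' (no match yet)
Bit 13: prefix='11' -> emit 'g', reset
Bit 14: prefix='1' (no match yet)
Bit 15: prefix='11' -> emit 'g', reset

Answer: (root)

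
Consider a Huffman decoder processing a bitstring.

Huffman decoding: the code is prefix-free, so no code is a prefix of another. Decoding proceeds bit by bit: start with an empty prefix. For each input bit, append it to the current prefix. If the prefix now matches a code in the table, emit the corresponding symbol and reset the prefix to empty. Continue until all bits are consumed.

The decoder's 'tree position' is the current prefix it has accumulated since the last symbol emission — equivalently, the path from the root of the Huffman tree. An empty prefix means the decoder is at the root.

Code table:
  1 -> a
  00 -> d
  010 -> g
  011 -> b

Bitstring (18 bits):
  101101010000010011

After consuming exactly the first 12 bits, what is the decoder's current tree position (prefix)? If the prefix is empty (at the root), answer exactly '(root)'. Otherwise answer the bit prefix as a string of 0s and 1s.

Answer: (root)

Derivation:
Bit 0: prefix='1' -> emit 'a', reset
Bit 1: prefix='0' (no match yet)
Bit 2: prefix='01' (no match yet)
Bit 3: prefix='011' -> emit 'b', reset
Bit 4: prefix='0' (no match yet)
Bit 5: prefix='01' (no match yet)
Bit 6: prefix='010' -> emit 'g', reset
Bit 7: prefix='1' -> emit 'a', reset
Bit 8: prefix='0' (no match yet)
Bit 9: prefix='00' -> emit 'd', reset
Bit 10: prefix='0' (no match yet)
Bit 11: prefix='00' -> emit 'd', reset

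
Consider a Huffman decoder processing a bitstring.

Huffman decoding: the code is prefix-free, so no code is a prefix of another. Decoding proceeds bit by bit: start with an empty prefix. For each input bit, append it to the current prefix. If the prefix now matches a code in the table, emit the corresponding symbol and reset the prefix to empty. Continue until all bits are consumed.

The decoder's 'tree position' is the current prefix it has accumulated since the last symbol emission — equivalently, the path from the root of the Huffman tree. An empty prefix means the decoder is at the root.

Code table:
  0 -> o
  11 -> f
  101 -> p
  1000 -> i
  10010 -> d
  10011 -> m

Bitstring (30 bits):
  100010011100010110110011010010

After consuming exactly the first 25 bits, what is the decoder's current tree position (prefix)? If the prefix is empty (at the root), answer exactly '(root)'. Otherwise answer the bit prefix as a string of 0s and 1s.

Answer: (root)

Derivation:
Bit 0: prefix='1' (no match yet)
Bit 1: prefix='10' (no match yet)
Bit 2: prefix='100' (no match yet)
Bit 3: prefix='1000' -> emit 'i', reset
Bit 4: prefix='1' (no match yet)
Bit 5: prefix='10' (no match yet)
Bit 6: prefix='100' (no match yet)
Bit 7: prefix='1001' (no match yet)
Bit 8: prefix='10011' -> emit 'm', reset
Bit 9: prefix='1' (no match yet)
Bit 10: prefix='10' (no match yet)
Bit 11: prefix='100' (no match yet)
Bit 12: prefix='1000' -> emit 'i', reset
Bit 13: prefix='1' (no match yet)
Bit 14: prefix='10' (no match yet)
Bit 15: prefix='101' -> emit 'p', reset
Bit 16: prefix='1' (no match yet)
Bit 17: prefix='10' (no match yet)
Bit 18: prefix='101' -> emit 'p', reset
Bit 19: prefix='1' (no match yet)
Bit 20: prefix='10' (no match yet)
Bit 21: prefix='100' (no match yet)
Bit 22: prefix='1001' (no match yet)
Bit 23: prefix='10011' -> emit 'm', reset
Bit 24: prefix='0' -> emit 'o', reset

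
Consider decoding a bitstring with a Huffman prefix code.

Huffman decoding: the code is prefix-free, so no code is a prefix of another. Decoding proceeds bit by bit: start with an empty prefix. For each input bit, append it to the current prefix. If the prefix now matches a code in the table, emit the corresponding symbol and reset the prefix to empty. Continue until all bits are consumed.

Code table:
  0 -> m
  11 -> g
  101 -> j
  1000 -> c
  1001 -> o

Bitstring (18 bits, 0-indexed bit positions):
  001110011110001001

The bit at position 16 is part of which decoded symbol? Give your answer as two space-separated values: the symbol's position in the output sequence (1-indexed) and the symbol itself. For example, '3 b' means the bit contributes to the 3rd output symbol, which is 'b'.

Bit 0: prefix='0' -> emit 'm', reset
Bit 1: prefix='0' -> emit 'm', reset
Bit 2: prefix='1' (no match yet)
Bit 3: prefix='11' -> emit 'g', reset
Bit 4: prefix='1' (no match yet)
Bit 5: prefix='10' (no match yet)
Bit 6: prefix='100' (no match yet)
Bit 7: prefix='1001' -> emit 'o', reset
Bit 8: prefix='1' (no match yet)
Bit 9: prefix='11' -> emit 'g', reset
Bit 10: prefix='1' (no match yet)
Bit 11: prefix='10' (no match yet)
Bit 12: prefix='100' (no match yet)
Bit 13: prefix='1000' -> emit 'c', reset
Bit 14: prefix='1' (no match yet)
Bit 15: prefix='10' (no match yet)
Bit 16: prefix='100' (no match yet)
Bit 17: prefix='1001' -> emit 'o', reset

Answer: 7 o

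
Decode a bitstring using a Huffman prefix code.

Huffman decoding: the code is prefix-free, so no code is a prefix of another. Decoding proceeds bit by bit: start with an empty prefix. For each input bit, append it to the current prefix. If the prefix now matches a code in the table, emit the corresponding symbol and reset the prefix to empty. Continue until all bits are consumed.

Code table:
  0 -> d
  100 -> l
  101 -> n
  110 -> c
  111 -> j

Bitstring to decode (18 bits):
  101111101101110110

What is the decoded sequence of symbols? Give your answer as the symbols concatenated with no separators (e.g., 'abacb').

Bit 0: prefix='1' (no match yet)
Bit 1: prefix='10' (no match yet)
Bit 2: prefix='101' -> emit 'n', reset
Bit 3: prefix='1' (no match yet)
Bit 4: prefix='11' (no match yet)
Bit 5: prefix='111' -> emit 'j', reset
Bit 6: prefix='1' (no match yet)
Bit 7: prefix='10' (no match yet)
Bit 8: prefix='101' -> emit 'n', reset
Bit 9: prefix='1' (no match yet)
Bit 10: prefix='10' (no match yet)
Bit 11: prefix='101' -> emit 'n', reset
Bit 12: prefix='1' (no match yet)
Bit 13: prefix='11' (no match yet)
Bit 14: prefix='110' -> emit 'c', reset
Bit 15: prefix='1' (no match yet)
Bit 16: prefix='11' (no match yet)
Bit 17: prefix='110' -> emit 'c', reset

Answer: njnncc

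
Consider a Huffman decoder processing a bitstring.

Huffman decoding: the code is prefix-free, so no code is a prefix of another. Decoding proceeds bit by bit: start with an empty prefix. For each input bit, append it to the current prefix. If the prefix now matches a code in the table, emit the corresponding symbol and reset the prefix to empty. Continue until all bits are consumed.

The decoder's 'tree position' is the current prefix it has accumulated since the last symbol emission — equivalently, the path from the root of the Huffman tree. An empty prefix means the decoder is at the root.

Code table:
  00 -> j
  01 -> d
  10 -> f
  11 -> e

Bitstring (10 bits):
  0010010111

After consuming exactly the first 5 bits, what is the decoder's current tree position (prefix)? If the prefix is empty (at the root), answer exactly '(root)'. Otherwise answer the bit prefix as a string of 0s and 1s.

Bit 0: prefix='0' (no match yet)
Bit 1: prefix='00' -> emit 'j', reset
Bit 2: prefix='1' (no match yet)
Bit 3: prefix='10' -> emit 'f', reset
Bit 4: prefix='0' (no match yet)

Answer: 0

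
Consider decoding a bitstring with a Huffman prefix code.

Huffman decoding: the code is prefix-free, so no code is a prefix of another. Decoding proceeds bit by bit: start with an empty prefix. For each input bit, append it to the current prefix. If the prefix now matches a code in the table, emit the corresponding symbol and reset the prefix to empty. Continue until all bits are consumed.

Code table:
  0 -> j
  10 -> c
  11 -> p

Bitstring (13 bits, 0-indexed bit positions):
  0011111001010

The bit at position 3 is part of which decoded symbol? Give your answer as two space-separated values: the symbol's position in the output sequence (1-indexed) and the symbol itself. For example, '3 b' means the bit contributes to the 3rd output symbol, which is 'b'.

Answer: 3 p

Derivation:
Bit 0: prefix='0' -> emit 'j', reset
Bit 1: prefix='0' -> emit 'j', reset
Bit 2: prefix='1' (no match yet)
Bit 3: prefix='11' -> emit 'p', reset
Bit 4: prefix='1' (no match yet)
Bit 5: prefix='11' -> emit 'p', reset
Bit 6: prefix='1' (no match yet)
Bit 7: prefix='10' -> emit 'c', reset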